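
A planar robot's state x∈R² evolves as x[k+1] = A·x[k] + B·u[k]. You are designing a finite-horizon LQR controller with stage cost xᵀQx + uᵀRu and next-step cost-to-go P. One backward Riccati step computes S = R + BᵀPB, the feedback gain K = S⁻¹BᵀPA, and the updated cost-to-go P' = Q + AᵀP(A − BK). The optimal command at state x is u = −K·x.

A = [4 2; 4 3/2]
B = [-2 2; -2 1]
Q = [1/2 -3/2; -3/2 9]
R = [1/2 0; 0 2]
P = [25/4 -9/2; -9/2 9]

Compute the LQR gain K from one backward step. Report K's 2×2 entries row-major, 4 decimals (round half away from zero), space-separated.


BᵀP = [-3.5000 -9.0000; 8.0000 0.0000]
S = R + BᵀPB = [1/2 0; 0 2] + [25.0000 -16.0000; -16.0000 16.0000] = [25.5000 -16.0000; -16.0000 18.0000]
BᵀPA = [-50.0000 -20.5000; 32.0000 16.0000]
K = S⁻¹·BᵀPA = [-1.9113 -0.5567; 0.0788 0.3941]
A−BK = [0.0197 0.0985; 0.0985 -0.0074]
AᵀP(A−BK) = [1.9113 0.5567; 0.5567 0.5333]
P' = Q + AᵀP(A−BK) = [2.4113 -0.9433; -0.9433 9.5333]
tr(P') = 11.9446

-1.9113 -0.5567 0.0788 0.3941


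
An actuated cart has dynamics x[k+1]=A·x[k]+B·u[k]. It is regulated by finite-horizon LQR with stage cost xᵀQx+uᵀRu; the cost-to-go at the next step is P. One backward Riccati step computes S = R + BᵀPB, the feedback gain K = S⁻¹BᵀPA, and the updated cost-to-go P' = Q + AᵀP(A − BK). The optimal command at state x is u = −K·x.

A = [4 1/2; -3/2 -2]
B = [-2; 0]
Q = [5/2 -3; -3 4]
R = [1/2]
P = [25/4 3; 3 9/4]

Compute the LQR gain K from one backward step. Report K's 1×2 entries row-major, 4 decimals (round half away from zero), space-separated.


BᵀP = [-12.5000 -6.0000]
S = R + BᵀPB = [1/2] + [25.0000] = [25.5000]
BᵀPA = [-41.0000 5.7500]
K = S⁻¹·BᵀPA = [-1.6078 0.2255]
A−BK = [0.7843 0.9510; -1.5000 -2.0000]
AᵀP(A−BK) = [3.1409 2.2451; 2.2451 3.2659]
P' = Q + AᵀP(A−BK) = [5.6409 -0.7549; -0.7549 7.2659]
tr(P') = 12.9069

-1.6078 0.2255


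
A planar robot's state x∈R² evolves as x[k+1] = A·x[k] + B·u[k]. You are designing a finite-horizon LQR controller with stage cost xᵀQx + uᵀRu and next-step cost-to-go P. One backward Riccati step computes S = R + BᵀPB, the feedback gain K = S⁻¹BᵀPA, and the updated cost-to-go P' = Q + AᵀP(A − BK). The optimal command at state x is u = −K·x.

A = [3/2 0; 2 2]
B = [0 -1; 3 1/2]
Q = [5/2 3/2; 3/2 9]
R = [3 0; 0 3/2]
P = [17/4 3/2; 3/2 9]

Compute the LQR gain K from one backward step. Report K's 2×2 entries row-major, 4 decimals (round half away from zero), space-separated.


BᵀP = [4.5000 27.0000; -3.5000 3.0000]
S = R + BᵀPB = [3 0; 0 3/2] + [81.0000 9.0000; 9.0000 5.0000] = [84.0000 9.0000; 9.0000 6.5000]
BᵀPA = [60.7500 54.0000; 0.7500 6.0000]
K = S⁻¹·BᵀPA = [0.8347 0.6387; -1.0403 0.0387]
A−BK = [0.4597 0.0387; 0.0161 0.0645]
AᵀP(A−BK) = [4.6361 1.6694; 1.6694 1.2774]
P' = Q + AᵀP(A−BK) = [7.1361 3.1694; 3.1694 10.2774]
tr(P') = 17.4135

0.8347 0.6387 -1.0403 0.0387


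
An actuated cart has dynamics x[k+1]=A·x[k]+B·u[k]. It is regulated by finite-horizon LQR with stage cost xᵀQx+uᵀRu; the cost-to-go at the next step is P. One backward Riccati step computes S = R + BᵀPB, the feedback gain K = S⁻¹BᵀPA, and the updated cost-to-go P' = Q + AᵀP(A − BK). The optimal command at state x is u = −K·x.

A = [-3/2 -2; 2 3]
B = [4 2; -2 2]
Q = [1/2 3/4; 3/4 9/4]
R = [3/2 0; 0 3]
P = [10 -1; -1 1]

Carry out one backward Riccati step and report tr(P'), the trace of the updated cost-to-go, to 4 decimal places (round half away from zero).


BᵀP = [42.0000 -6.0000; 18.0000 0.0000]
S = R + BᵀPB = [3/2 0; 0 3] + [180.0000 72.0000; 72.0000 36.0000] = [181.5000 72.0000; 72.0000 39.0000]
BᵀPA = [-75.0000 -102.0000; -27.0000 -36.0000]
K = S⁻¹·BᵀPA = [-0.5178 -0.7316; 0.2637 0.4276]
A−BK = [0.0439 0.0713; 0.4371 0.6817]
AᵀP(A−BK) = [0.7827 1.1746; 1.1746 1.7696]
P' = Q + AᵀP(A−BK) = [1.2827 1.9246; 1.9246 4.0196]
tr(P') = 5.3023

5.3023


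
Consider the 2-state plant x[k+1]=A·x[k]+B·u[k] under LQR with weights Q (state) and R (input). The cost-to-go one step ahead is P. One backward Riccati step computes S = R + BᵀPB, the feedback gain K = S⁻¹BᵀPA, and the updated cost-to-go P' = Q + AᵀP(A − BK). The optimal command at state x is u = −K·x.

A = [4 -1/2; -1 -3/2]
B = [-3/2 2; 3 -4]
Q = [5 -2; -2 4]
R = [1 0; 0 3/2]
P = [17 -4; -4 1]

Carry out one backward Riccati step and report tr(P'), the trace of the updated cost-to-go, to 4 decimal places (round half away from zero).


12.1552

BᵀP = [-37.5000 9.0000; 50.0000 -12.0000]
S = R + BᵀPB = [1 0; 0 3/2] + [83.2500 -111.0000; -111.0000 148.0000] = [84.2500 -111.0000; -111.0000 149.5000]
BᵀPA = [-159.0000 5.2500; 212.0000 -7.0000]
K = S⁻¹·BᵀPA = [-0.8692 0.0287; 0.7727 -0.0255]
A−BK = [1.1508 -0.4059; 4.6984 -1.6882]
AᵀP(A−BK) = [2.9845 -0.5278; -0.5278 0.1707]
P' = Q + AᵀP(A−BK) = [7.9845 -2.5278; -2.5278 4.1707]
tr(P') = 12.1552


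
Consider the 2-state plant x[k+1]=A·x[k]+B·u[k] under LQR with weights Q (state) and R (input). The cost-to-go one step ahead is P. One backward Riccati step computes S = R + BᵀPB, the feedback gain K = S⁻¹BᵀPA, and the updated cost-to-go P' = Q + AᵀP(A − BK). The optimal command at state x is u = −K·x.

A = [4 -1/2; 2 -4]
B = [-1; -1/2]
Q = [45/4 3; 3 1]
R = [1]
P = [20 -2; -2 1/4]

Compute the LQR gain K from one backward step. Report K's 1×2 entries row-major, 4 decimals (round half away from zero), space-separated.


BᵀP = [-19.0000 1.8750]
S = R + BᵀPB = [1] + [18.0625] = [19.0625]
BᵀPA = [-72.2500 2.0000]
K = S⁻¹·BᵀPA = [-3.7902 0.1049]
A−BK = [0.2098 -0.3951; 0.1049 -3.9475]
AᵀP(A−BK) = [15.1607 -0.4197; -0.4197 0.7902]
P' = Q + AᵀP(A−BK) = [26.4107 2.5803; 2.5803 1.7902]
tr(P') = 28.2008

-3.7902 0.1049


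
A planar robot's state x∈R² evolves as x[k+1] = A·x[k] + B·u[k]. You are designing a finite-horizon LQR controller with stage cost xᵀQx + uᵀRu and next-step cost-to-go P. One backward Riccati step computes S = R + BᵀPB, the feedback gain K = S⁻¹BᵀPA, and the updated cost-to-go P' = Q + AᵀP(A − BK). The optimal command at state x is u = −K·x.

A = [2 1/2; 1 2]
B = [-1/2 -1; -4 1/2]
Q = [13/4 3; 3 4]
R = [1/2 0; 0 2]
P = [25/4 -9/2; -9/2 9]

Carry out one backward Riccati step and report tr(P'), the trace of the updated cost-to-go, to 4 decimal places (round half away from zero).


BᵀP = [14.8750 -33.7500; -8.5000 9.0000]
S = R + BᵀPB = [1/2 0; 0 2] + [127.5625 -31.7500; -31.7500 13.0000] = [128.0625 -31.7500; -31.7500 15.0000]
BᵀPA = [-4.0000 -60.0625; -8.0000 13.7500]
K = S⁻¹·BᵀPA = [-0.3440 -0.5087; -1.2614 -0.1601]
A−BK = [0.5666 0.0856; 0.2548 0.0453]
AᵀP(A−BK) = [4.5329 0.6847; 0.6847 0.2100]
P' = Q + AᵀP(A−BK) = [7.7829 3.6847; 3.6847 4.2100]
tr(P') = 11.9929

11.9929


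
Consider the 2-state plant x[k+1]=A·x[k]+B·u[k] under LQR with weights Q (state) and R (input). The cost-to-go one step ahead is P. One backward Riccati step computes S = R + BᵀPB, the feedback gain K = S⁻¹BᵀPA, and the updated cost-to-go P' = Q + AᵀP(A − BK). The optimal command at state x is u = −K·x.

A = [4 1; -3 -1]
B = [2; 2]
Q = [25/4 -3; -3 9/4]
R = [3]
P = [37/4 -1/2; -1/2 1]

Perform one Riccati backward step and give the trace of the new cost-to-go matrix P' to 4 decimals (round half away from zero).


BᵀP = [17.5000 1.0000]
S = R + BᵀPB = [3] + [37.0000] = [40.0000]
BᵀPA = [67.0000 16.5000]
K = S⁻¹·BᵀPA = [1.6750 0.4125]
A−BK = [0.6500 0.1750; -6.3500 -1.8250]
AᵀP(A−BK) = [56.7750 15.8625; 15.8625 4.4438]
P' = Q + AᵀP(A−BK) = [63.0250 12.8625; 12.8625 6.6938]
tr(P') = 69.7188

69.7188


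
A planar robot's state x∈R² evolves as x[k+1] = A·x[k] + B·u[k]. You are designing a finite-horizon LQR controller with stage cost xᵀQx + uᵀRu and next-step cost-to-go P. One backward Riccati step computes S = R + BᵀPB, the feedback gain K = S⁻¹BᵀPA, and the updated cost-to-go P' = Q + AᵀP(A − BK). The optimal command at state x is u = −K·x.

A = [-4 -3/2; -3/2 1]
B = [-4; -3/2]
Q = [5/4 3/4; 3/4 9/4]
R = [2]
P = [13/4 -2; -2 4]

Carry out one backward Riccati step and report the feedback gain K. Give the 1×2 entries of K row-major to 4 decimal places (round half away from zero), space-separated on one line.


0.9487 0.4359

BᵀP = [-10.0000 2.0000]
S = R + BᵀPB = [2] + [37.0000] = [39.0000]
BᵀPA = [37.0000 17.0000]
K = S⁻¹·BᵀPA = [0.9487 0.4359]
A−BK = [-0.2051 0.2436; -0.0769 1.6538]
AᵀP(A−BK) = [1.8974 0.8718; 0.8718 9.9022]
P' = Q + AᵀP(A−BK) = [3.1474 1.6218; 1.6218 12.1522]
tr(P') = 15.2997


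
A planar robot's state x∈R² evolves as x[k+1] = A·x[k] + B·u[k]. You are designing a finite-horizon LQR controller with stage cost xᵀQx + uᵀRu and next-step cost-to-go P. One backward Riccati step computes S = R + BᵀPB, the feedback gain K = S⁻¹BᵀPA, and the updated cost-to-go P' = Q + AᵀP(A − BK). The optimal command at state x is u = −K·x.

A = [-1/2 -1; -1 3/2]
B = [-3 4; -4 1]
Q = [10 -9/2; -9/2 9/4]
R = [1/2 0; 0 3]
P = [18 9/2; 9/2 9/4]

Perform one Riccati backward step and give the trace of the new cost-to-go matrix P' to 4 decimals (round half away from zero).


13.3824

BᵀP = [-72.0000 -22.5000; 76.5000 20.2500]
S = R + BᵀPB = [1/2 0; 0 3] + [306.0000 -310.5000; -310.5000 326.2500] = [306.5000 -310.5000; -310.5000 329.2500]
BᵀPA = [58.5000 38.2500; -58.5000 -46.1250]
K = S⁻¹·BᵀPA = [0.2435 -0.3836; 0.0519 -0.5018]
A−BK = [0.0227 -0.1434; -0.0780 0.4675]
AᵀP(A−BK) = [0.0448 -0.1674; -0.1674 1.0876]
P' = Q + AᵀP(A−BK) = [10.0448 -4.6674; -4.6674 3.3376]
tr(P') = 13.3824


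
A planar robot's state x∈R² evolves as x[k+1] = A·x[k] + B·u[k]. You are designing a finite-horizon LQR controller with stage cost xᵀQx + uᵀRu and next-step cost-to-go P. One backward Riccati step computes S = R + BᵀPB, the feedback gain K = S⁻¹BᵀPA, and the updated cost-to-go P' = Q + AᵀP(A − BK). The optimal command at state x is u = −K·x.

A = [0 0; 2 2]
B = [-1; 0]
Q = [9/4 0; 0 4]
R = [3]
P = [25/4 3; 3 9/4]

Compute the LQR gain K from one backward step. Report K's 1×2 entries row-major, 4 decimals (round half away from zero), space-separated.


-0.6486 -0.6486

BᵀP = [-6.2500 -3.0000]
S = R + BᵀPB = [3] + [6.2500] = [9.2500]
BᵀPA = [-6.0000 -6.0000]
K = S⁻¹·BᵀPA = [-0.6486 -0.6486]
A−BK = [-0.6486 -0.6486; 2.0000 2.0000]
AᵀP(A−BK) = [5.1081 5.1081; 5.1081 5.1081]
P' = Q + AᵀP(A−BK) = [7.3581 5.1081; 5.1081 9.1081]
tr(P') = 16.4662


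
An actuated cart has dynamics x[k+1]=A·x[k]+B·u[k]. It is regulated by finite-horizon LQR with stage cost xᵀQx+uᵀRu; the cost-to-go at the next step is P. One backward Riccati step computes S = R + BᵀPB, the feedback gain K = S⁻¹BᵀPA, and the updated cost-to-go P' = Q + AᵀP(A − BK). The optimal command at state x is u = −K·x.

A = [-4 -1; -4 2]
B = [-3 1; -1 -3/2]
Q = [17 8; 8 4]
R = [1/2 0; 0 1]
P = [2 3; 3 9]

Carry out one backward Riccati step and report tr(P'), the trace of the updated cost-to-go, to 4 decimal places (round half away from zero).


25.9854

BᵀP = [-9.0000 -18.0000; -2.5000 -10.5000]
S = R + BᵀPB = [1/2 0; 0 1] + [45.0000 18.0000; 18.0000 13.2500] = [45.5000 18.0000; 18.0000 14.2500]
BᵀPA = [108.0000 -27.0000; 52.0000 -18.5000]
K = S⁻¹·BᵀPA = [1.8590 -0.1595; 1.3010 -1.0967]
A−BK = [0.2759 -0.3819; -0.1896 0.1954]
AᵀP(A−BK) = [3.5823 -1.7403; -1.7403 1.4031]
P' = Q + AᵀP(A−BK) = [20.5823 6.2597; 6.2597 5.4031]
tr(P') = 25.9854


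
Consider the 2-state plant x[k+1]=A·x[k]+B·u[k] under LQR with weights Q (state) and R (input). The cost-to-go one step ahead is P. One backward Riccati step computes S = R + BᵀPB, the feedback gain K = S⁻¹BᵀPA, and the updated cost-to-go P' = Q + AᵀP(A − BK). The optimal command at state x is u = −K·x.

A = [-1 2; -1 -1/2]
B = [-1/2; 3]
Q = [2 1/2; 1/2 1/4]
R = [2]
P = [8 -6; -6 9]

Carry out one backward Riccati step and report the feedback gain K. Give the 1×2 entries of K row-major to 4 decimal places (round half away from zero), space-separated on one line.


BᵀP = [-22.0000 30.0000]
S = R + BᵀPB = [2] + [101.0000] = [103.0000]
BᵀPA = [-8.0000 -59.0000]
K = S⁻¹·BᵀPA = [-0.0777 -0.5728]
A−BK = [-1.0388 1.7136; -0.7670 1.2184]
AᵀP(A−BK) = [4.3786 -7.0825; -7.0825 12.4539]
P' = Q + AᵀP(A−BK) = [6.3786 -6.5825; -6.5825 12.7039]
tr(P') = 19.0825

-0.0777 -0.5728


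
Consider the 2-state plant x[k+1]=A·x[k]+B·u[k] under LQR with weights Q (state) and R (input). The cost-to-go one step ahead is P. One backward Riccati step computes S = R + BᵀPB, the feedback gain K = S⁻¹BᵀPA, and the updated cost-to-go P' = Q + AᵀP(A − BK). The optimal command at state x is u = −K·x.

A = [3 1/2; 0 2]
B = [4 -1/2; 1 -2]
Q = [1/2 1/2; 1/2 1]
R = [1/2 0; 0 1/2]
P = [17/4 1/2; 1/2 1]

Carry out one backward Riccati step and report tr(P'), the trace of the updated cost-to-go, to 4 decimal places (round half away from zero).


2.3066

BᵀP = [17.5000 3.0000; -3.1250 -2.2500]
S = R + BᵀPB = [1/2 0; 0 1/2] + [73.0000 -14.7500; -14.7500 6.0625] = [73.5000 -14.7500; -14.7500 6.5625]
BᵀPA = [52.5000 14.7500; -9.3750 -6.0625]
K = S⁻¹·BᵀPA = [0.7789 0.0279; 0.3222 -0.8612]
A−BK = [0.0453 -0.0420; -0.1345 0.2497]
AᵀP(A−BK) = [0.3760 -0.1611; -0.1611 0.4306]
P' = Q + AᵀP(A−BK) = [0.8760 0.3389; 0.3389 1.4306]
tr(P') = 2.3066


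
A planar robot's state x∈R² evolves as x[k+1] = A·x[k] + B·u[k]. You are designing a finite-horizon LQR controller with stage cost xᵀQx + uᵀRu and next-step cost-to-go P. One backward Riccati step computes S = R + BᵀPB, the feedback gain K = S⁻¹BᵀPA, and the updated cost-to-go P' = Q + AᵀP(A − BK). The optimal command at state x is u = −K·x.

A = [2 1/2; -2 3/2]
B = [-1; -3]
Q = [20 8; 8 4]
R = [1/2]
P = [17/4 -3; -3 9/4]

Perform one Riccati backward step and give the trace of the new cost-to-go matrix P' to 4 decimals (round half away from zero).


32.8304

BᵀP = [4.7500 -3.7500]
S = R + BᵀPB = [1/2] + [6.5000] = [7.0000]
BᵀPA = [17.0000 -3.2500]
K = S⁻¹·BᵀPA = [2.4286 -0.4643]
A−BK = [4.4286 0.0357; 5.2857 0.1071]
AᵀP(A−BK) = [8.7143 -0.6071; -0.6071 0.1161]
P' = Q + AᵀP(A−BK) = [28.7143 7.3929; 7.3929 4.1161]
tr(P') = 32.8304


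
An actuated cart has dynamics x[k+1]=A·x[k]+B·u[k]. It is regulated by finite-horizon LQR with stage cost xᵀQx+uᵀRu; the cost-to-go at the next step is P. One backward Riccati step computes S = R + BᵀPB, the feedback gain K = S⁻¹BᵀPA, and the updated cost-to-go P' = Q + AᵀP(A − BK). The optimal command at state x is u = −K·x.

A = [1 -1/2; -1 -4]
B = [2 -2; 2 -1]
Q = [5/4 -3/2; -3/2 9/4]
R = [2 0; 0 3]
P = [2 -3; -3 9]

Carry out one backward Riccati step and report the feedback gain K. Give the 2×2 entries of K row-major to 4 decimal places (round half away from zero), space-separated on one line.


BᵀP = [-2.0000 12.0000; -1.0000 -3.0000]
S = R + BᵀPB = [2 0; 0 3] + [20.0000 -8.0000; -8.0000 5.0000] = [22.0000 -8.0000; -8.0000 8.0000]
BᵀPA = [-14.0000 -47.0000; 2.0000 12.5000]
K = S⁻¹·BᵀPA = [-0.8571 -2.4643; -0.6071 -0.9018]
A−BK = [1.5000 2.6250; 0.1071 0.0268]
AᵀP(A−BK) = [6.2143 12.8036; 12.8036 27.9509]
P' = Q + AᵀP(A−BK) = [7.4643 11.3036; 11.3036 30.2009]
tr(P') = 37.6652

-0.8571 -2.4643 -0.6071 -0.9018


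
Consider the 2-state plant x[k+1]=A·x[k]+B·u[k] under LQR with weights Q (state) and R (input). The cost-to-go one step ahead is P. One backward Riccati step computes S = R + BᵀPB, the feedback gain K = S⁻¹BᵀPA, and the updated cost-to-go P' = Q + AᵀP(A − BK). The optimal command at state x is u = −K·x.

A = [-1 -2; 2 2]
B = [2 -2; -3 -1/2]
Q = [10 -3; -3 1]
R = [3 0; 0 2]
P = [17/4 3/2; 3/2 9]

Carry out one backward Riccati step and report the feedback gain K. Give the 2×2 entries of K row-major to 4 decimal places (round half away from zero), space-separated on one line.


-0.6200 -0.6871 -0.1348 0.2577

BᵀP = [4.0000 -24.0000; -9.2500 -7.5000]
S = R + BᵀPB = [3 0; 0 2] + [80.0000 4.0000; 4.0000 22.2500] = [83.0000 4.0000; 4.0000 24.2500]
BᵀPA = [-52.0000 -56.0000; -5.7500 3.5000]
K = S⁻¹·BᵀPA = [-0.6200 -0.6871; -0.1348 0.2577]
A−BK = [-0.0297 -0.1104; 0.0726 0.0675]
AᵀP(A−BK) = [1.2343 1.2515; 1.2515 1.6196]
P' = Q + AᵀP(A−BK) = [11.2343 -1.7485; -1.7485 2.6196]
tr(P') = 13.8539


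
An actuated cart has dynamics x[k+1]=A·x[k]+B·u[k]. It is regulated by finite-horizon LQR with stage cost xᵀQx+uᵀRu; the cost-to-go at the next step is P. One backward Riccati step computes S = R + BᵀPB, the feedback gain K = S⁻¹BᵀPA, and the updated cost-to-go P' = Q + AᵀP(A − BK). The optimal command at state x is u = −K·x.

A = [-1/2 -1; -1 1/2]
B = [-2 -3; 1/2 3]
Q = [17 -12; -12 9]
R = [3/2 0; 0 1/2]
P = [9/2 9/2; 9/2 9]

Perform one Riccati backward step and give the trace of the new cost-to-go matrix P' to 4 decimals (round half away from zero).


BᵀP = [-6.7500 -4.5000; 0.0000 13.5000]
S = R + BᵀPB = [3/2 0; 0 1/2] + [11.2500 6.7500; 6.7500 40.5000] = [12.7500 6.7500; 6.7500 41.0000]
BᵀPA = [7.8750 4.5000; -13.5000 6.7500]
K = S⁻¹·BᵀPA = [0.8676 0.2912; -0.4721 0.1167]
A−BK = [-0.1811 -0.0676; -0.0175 0.0043]
AᵀP(A−BK) = [1.4194 0.4076; 0.4076 0.1521]
P' = Q + AᵀP(A−BK) = [18.4194 -11.5924; -11.5924 9.1521]
tr(P') = 27.5715

27.5715


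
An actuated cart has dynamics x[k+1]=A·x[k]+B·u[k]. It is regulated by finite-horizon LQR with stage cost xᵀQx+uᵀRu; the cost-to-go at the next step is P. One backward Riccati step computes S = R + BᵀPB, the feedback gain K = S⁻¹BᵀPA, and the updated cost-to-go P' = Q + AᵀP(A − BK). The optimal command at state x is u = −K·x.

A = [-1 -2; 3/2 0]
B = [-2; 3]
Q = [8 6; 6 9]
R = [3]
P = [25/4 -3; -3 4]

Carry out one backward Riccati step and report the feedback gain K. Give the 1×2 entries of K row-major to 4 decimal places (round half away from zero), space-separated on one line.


0.4850 0.4300

BᵀP = [-21.5000 18.0000]
S = R + BᵀPB = [3] + [97.0000] = [100.0000]
BᵀPA = [48.5000 43.0000]
K = S⁻¹·BᵀPA = [0.4850 0.4300]
A−BK = [-0.0300 -1.1400; 0.0450 -1.2900]
AᵀP(A−BK) = [0.7275 0.6450; 0.6450 6.5100]
P' = Q + AᵀP(A−BK) = [8.7275 6.6450; 6.6450 15.5100]
tr(P') = 24.2375


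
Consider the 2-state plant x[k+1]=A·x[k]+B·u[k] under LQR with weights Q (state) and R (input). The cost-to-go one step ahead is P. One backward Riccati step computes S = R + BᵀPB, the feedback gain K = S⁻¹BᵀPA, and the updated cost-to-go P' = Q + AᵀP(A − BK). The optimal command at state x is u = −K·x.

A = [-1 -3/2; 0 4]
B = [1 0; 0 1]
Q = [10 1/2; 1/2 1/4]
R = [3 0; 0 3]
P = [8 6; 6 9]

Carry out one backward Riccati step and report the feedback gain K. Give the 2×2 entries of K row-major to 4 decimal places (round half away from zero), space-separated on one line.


BᵀP = [8.0000 6.0000; 6.0000 9.0000]
S = R + BᵀPB = [3 0; 0 3] + [8.0000 6.0000; 6.0000 9.0000] = [11.0000 6.0000; 6.0000 12.0000]
BᵀPA = [-8.0000 12.0000; -6.0000 27.0000]
K = S⁻¹·BᵀPA = [-0.6250 -0.1875; -0.1875 2.3438]
A−BK = [-0.3750 -1.3125; 0.1875 1.6563]
AᵀP(A−BK) = [1.8750 0.5625; 0.5625 28.9688]
P' = Q + AᵀP(A−BK) = [11.8750 1.0625; 1.0625 29.2188]
tr(P') = 41.0938

-0.6250 -0.1875 -0.1875 2.3438


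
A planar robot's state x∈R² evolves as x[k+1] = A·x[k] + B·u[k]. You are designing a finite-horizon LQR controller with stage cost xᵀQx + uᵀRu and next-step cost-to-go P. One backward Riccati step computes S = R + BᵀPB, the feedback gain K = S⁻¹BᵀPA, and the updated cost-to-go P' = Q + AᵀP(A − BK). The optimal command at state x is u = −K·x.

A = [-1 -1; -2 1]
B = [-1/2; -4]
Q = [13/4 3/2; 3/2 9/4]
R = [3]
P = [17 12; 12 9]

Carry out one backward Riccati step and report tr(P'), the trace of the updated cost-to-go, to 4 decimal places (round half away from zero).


BᵀP = [-56.5000 -42.0000]
S = R + BᵀPB = [3] + [196.2500] = [199.2500]
BᵀPA = [140.5000 14.5000]
K = S⁻¹·BᵀPA = [0.7051 0.0728]
A−BK = [-0.6474 -0.9636; 0.8206 1.2911]
AᵀP(A−BK) = [1.9272 0.7754; 0.7754 0.9448]
P' = Q + AᵀP(A−BK) = [5.1772 2.2754; 2.2754 3.1948]
tr(P') = 8.3720

8.3720


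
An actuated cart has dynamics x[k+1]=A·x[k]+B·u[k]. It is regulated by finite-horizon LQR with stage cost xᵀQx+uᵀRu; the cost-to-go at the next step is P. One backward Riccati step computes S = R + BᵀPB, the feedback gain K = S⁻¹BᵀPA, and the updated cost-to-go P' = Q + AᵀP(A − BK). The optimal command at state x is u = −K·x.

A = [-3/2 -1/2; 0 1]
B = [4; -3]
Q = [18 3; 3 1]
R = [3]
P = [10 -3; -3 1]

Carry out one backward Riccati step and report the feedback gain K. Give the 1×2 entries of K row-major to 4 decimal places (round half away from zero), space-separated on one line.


-0.3012 -0.1619

BᵀP = [49.0000 -15.0000]
S = R + BᵀPB = [3] + [241.0000] = [244.0000]
BᵀPA = [-73.5000 -39.5000]
K = S⁻¹·BᵀPA = [-0.3012 -0.1619]
A−BK = [-0.2951 0.1475; -0.9037 0.5143]
AᵀP(A−BK) = [0.3596 0.1014; 0.1014 0.1055]
P' = Q + AᵀP(A−BK) = [18.3596 3.1014; 3.1014 1.1055]
tr(P') = 19.4652


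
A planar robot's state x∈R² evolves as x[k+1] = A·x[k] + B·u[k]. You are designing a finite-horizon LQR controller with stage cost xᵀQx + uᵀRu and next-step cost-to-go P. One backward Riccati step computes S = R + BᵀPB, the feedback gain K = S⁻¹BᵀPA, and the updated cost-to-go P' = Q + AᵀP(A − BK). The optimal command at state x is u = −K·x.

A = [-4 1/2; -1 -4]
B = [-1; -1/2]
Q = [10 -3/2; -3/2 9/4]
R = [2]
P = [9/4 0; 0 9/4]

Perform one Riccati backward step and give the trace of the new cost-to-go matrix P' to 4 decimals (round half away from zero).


BᵀP = [-2.2500 -1.1250]
S = R + BᵀPB = [2] + [2.8125] = [4.8125]
BᵀPA = [10.1250 3.3750]
K = S⁻¹·BᵀPA = [2.1039 0.7013]
A−BK = [-1.8961 1.2013; 0.0519 -3.6494]
AᵀP(A−BK) = [16.9481 -2.6006; -2.6006 34.1956]
P' = Q + AᵀP(A−BK) = [26.9481 -4.1006; -4.1006 36.4456]
tr(P') = 63.3937

63.3937


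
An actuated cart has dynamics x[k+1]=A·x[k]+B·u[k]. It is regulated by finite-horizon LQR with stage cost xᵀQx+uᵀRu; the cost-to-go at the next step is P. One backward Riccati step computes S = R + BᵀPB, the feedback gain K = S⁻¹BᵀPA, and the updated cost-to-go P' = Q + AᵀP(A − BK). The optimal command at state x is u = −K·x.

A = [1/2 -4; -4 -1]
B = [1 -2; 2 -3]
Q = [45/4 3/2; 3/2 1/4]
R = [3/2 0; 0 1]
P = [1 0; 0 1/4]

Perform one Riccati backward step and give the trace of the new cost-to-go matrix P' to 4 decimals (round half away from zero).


20.6881

BᵀP = [1.0000 0.5000; -2.0000 -0.7500]
S = R + BᵀPB = [3/2 0; 0 1] + [2.0000 -3.5000; -3.5000 6.2500] = [3.5000 -3.5000; -3.5000 7.2500]
BᵀPA = [-1.5000 -4.5000; 2.0000 8.7500]
K = S⁻¹·BᵀPA = [-0.2952 -0.1524; 0.1333 1.1333]
A−BK = [1.0619 -1.5810; -3.0095 2.7048]
AᵀP(A−BK) = [3.5405 -3.4952; -3.4952 5.6476]
P' = Q + AᵀP(A−BK) = [14.7905 -1.9952; -1.9952 5.8976]
tr(P') = 20.6881


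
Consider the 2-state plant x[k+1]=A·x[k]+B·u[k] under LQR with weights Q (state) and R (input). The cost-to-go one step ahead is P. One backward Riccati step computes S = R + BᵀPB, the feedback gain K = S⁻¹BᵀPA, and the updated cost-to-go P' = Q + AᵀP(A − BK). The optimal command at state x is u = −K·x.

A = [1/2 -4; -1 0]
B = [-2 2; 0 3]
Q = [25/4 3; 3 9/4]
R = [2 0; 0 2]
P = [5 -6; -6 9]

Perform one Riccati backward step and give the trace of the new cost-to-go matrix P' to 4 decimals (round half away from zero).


16.1749

BᵀP = [-10.0000 12.0000; -8.0000 15.0000]
S = R + BᵀPB = [2 0; 0 2] + [20.0000 16.0000; 16.0000 29.0000] = [22.0000 16.0000; 16.0000 31.0000]
BᵀPA = [-17.0000 40.0000; -19.0000 32.0000]
K = S⁻¹·BᵀPA = [-0.5235 1.7089; -0.3427 0.1502]
A−BK = [0.1385 -0.8826; 0.0282 -0.4507]
AᵀP(A−BK) = [0.8392 -2.0939; -2.0939 6.8357]
P' = Q + AᵀP(A−BK) = [7.0892 0.9061; 0.9061 9.0857]
tr(P') = 16.1749


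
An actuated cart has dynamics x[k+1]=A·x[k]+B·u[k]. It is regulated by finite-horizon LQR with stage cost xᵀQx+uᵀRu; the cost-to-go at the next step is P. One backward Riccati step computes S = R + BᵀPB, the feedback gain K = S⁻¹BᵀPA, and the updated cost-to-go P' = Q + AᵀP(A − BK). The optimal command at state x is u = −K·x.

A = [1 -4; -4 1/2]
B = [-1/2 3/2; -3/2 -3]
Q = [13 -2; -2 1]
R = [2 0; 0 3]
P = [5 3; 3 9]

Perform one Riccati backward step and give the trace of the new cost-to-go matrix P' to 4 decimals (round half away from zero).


BᵀP = [-7.0000 -15.0000; -1.5000 -22.5000]
S = R + BᵀPB = [2 0; 0 3] + [26.0000 34.5000; 34.5000 65.2500] = [28.0000 34.5000; 34.5000 68.2500]
BᵀPA = [53.0000 20.5000; 88.5000 -5.2500]
K = S⁻¹·BᵀPA = [0.7825 2.1925; 0.9011 -1.1852]
A−BK = [0.0395 -1.1259; -0.1228 0.2331]
AᵀP(A−BK) = [3.7752 0.1894; 0.1894 19.0812]
P' = Q + AᵀP(A−BK) = [16.7752 -1.8106; -1.8106 20.0812]
tr(P') = 36.8564

36.8564


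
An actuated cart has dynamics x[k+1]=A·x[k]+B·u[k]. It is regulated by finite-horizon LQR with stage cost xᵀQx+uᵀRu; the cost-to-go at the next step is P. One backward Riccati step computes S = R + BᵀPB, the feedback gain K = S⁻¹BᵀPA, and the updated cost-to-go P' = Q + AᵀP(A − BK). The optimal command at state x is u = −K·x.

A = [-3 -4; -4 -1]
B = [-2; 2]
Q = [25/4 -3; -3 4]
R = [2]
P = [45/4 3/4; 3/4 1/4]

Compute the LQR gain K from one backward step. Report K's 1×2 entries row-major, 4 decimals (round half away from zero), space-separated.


1.5952 2.0238

BᵀP = [-21.0000 -1.0000]
S = R + BᵀPB = [2] + [40.0000] = [42.0000]
BᵀPA = [67.0000 85.0000]
K = S⁻¹·BᵀPA = [1.5952 2.0238]
A−BK = [0.1905 0.0476; -7.1905 -5.0476]
AᵀP(A−BK) = [16.3690 14.6548; 14.6548 14.2262]
P' = Q + AᵀP(A−BK) = [22.6190 11.6548; 11.6548 18.2262]
tr(P') = 40.8452


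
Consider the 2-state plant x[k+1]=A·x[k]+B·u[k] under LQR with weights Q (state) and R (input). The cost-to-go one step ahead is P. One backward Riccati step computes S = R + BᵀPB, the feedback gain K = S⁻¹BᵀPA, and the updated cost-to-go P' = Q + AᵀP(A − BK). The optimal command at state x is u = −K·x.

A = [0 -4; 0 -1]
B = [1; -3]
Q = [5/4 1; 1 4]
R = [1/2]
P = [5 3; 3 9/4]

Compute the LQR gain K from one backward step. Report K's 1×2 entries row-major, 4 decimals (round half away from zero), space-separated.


BᵀP = [-4.0000 -3.7500]
S = R + BᵀPB = [1/2] + [7.2500] = [7.7500]
BᵀPA = [0.0000 19.7500]
K = S⁻¹·BᵀPA = [0.0000 2.5484]
A−BK = [0.0000 -6.5484; 0.0000 6.6452]
AᵀP(A−BK) = [0.0000 0.0000; 0.0000 55.9194]
P' = Q + AᵀP(A−BK) = [1.2500 1.0000; 1.0000 59.9194]
tr(P') = 61.1694

0.0000 2.5484


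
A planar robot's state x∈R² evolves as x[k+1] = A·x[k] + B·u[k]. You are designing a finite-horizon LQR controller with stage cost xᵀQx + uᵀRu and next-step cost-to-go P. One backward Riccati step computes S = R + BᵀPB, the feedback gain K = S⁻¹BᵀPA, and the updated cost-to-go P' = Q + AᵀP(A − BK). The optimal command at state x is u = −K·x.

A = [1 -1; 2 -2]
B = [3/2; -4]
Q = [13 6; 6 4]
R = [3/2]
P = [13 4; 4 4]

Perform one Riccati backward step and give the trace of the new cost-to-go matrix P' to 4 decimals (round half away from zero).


95.3529

BᵀP = [3.5000 -10.0000]
S = R + BᵀPB = [3/2] + [45.2500] = [46.7500]
BᵀPA = [-16.5000 16.5000]
K = S⁻¹·BᵀPA = [-0.3529 0.3529]
A−BK = [1.5294 -1.5294; 0.5882 -0.5882]
AᵀP(A−BK) = [39.1765 -39.1765; -39.1765 39.1765]
P' = Q + AᵀP(A−BK) = [52.1765 -33.1765; -33.1765 43.1765]
tr(P') = 95.3529


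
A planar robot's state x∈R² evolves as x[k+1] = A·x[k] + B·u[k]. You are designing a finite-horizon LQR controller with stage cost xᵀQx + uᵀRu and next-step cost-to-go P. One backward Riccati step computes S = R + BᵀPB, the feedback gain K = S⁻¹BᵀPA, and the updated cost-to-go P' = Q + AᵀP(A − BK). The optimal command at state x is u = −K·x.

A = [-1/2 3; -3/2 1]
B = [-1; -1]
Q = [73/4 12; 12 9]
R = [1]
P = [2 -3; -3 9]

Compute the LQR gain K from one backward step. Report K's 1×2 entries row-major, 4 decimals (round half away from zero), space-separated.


BᵀP = [1.0000 -6.0000]
S = R + BᵀPB = [1] + [5.0000] = [6.0000]
BᵀPA = [8.5000 -3.0000]
K = S⁻¹·BᵀPA = [1.4167 -0.5000]
A−BK = [0.9167 2.5000; -0.0833 0.5000]
AᵀP(A−BK) = [4.2083 2.7500; 2.7500 7.5000]
P' = Q + AᵀP(A−BK) = [22.4583 14.7500; 14.7500 16.5000]
tr(P') = 38.9583

1.4167 -0.5000


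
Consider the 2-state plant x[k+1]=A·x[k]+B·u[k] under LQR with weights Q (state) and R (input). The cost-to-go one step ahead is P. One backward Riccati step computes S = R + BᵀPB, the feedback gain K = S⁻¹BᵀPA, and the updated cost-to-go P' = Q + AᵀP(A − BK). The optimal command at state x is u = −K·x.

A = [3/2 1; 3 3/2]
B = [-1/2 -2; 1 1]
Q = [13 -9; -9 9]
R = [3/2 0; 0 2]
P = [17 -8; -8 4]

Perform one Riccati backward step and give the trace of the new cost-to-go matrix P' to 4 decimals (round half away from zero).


24.7070

BᵀP = [-16.5000 8.0000; -42.0000 20.0000]
S = R + BᵀPB = [3/2 0; 0 2] + [16.2500 41.0000; 41.0000 104.0000] = [17.7500 41.0000; 41.0000 106.0000]
BᵀPA = [-0.7500 -4.5000; -3.0000 -12.0000]
K = S⁻¹·BᵀPA = [0.2170 0.0748; -0.1122 -0.1421]
A−BK = [1.3840 0.7531; 2.8953 1.5673]
AᵀP(A−BK) = [2.0761 1.1297; 1.1297 0.6309]
P' = Q + AᵀP(A−BK) = [15.0761 -7.8703; -7.8703 9.6309]
tr(P') = 24.7070


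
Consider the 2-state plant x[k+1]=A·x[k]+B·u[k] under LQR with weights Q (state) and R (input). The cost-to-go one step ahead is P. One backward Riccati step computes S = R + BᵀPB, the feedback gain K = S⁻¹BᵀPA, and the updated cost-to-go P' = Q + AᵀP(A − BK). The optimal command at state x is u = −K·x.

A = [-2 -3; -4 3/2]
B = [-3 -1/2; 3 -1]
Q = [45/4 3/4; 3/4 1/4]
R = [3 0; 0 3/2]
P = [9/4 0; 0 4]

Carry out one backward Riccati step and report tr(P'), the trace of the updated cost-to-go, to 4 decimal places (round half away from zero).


BᵀP = [-6.7500 12.0000; -1.1250 -4.0000]
S = R + BᵀPB = [3 0; 0 3/2] + [56.2500 -8.6250; -8.6250 4.5625] = [59.2500 -8.6250; -8.6250 6.0625]
BᵀPA = [-34.5000 38.2500; 18.2500 -2.6250]
K = S⁻¹·BᵀPA = [-0.1817 0.7347; 2.7518 0.6122]
A−BK = [-1.1692 -0.4898; -0.7031 -0.0918]
AᵀP(A−BK) = [16.5109 3.6735; 3.6735 2.7551]
P' = Q + AᵀP(A−BK) = [27.7609 4.4235; 4.4235 3.0051]
tr(P') = 30.7660

30.7660


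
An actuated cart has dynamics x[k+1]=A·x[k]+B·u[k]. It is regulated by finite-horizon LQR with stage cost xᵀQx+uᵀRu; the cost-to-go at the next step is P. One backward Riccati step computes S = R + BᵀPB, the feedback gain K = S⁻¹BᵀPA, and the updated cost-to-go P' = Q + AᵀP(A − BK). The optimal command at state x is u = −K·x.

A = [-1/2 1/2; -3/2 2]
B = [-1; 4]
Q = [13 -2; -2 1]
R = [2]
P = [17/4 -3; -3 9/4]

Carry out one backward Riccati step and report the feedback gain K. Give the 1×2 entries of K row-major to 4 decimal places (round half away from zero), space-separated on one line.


BᵀP = [-16.2500 12.0000]
S = R + BᵀPB = [2] + [64.2500] = [66.2500]
BᵀPA = [-9.8750 15.8750]
K = S⁻¹·BᵀPA = [-0.1491 0.2396]
A−BK = [-0.6491 0.7396; -0.9038 1.0415]
AᵀP(A−BK) = [0.1531 -0.1962; -0.1962 0.2585]
P' = Q + AᵀP(A−BK) = [13.1531 -2.1962; -2.1962 1.2585]
tr(P') = 14.4116

-0.1491 0.2396


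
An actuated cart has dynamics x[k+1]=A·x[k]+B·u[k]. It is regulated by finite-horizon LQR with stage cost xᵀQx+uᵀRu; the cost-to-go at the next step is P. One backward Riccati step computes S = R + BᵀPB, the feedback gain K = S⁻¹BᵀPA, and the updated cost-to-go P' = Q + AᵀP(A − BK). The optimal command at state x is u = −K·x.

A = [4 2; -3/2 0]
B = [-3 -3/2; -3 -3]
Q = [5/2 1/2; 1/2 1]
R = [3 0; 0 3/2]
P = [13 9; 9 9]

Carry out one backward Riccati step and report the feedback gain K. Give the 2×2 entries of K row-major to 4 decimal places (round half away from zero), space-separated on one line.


BᵀP = [-66.0000 -54.0000; -46.5000 -40.5000]
S = R + BᵀPB = [3 0; 0 3/2] + [360.0000 261.0000; 261.0000 191.2500] = [363.0000 261.0000; 261.0000 192.7500]
BᵀPA = [-183.0000 -132.0000; -125.2500 -93.0000]
K = S⁻¹·BᵀPA = [-1.3983 -0.6334; 1.2436 0.3752]
A−BK = [1.6705 0.6626; -1.9641 -0.7747]
AᵀP(A−BK) = [20.1236 8.0804; 8.0804 3.2838]
P' = Q + AᵀP(A−BK) = [22.6236 8.5804; 8.5804 4.2838]
tr(P') = 26.9074

-1.3983 -0.6334 1.2436 0.3752


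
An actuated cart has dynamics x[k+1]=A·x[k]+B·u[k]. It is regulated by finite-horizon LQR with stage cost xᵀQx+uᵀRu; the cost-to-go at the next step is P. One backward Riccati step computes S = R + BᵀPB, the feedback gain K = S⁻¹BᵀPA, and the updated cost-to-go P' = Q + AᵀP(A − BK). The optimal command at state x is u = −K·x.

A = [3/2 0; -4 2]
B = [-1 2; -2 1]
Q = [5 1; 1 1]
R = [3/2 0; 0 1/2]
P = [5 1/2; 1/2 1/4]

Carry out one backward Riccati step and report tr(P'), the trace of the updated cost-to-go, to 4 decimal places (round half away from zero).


10.1074

BᵀP = [-6.0000 -1.0000; 10.5000 1.2500]
S = R + BᵀPB = [3/2 0; 0 1/2] + [8.0000 -13.0000; -13.0000 22.2500] = [9.5000 -13.0000; -13.0000 22.7500]
BᵀPA = [-5.0000 -2.0000; 10.7500 2.5000]
K = S⁻¹·BᵀPA = [0.5517 -0.2759; 0.7878 -0.0477]
A−BK = [0.4761 -0.1804; -3.6844 1.4960]
AᵀP(A−BK) = [3.5398 -1.3660; -1.3660 0.5676]
P' = Q + AᵀP(A−BK) = [8.5398 -0.3660; -0.3660 1.5676]
tr(P') = 10.1074


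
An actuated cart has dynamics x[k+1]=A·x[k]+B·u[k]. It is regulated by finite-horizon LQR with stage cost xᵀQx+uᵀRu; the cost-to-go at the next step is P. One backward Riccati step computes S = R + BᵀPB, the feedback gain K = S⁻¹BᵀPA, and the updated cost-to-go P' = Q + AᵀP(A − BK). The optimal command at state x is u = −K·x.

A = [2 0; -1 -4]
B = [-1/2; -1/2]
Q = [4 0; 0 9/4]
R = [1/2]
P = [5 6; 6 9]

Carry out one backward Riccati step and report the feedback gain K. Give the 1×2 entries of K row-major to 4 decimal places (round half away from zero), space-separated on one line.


-0.5000 4.2857

BᵀP = [-5.5000 -7.5000]
S = R + BᵀPB = [1/2] + [6.5000] = [7.0000]
BᵀPA = [-3.5000 30.0000]
K = S⁻¹·BᵀPA = [-0.5000 4.2857]
A−BK = [1.7500 2.1429; -1.2500 -1.8571]
AᵀP(A−BK) = [3.2500 3.0000; 3.0000 15.4286]
P' = Q + AᵀP(A−BK) = [7.2500 3.0000; 3.0000 17.6786]
tr(P') = 24.9286


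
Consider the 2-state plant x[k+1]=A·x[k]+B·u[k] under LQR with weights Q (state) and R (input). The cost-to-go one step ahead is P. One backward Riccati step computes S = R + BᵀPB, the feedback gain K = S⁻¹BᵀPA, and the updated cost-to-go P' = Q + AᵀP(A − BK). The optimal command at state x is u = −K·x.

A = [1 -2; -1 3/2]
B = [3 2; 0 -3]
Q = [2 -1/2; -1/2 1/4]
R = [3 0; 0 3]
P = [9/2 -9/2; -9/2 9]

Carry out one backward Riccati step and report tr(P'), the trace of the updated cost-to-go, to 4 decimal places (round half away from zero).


3.6736

BᵀP = [13.5000 -13.5000; 22.5000 -36.0000]
S = R + BᵀPB = [3 0; 0 3] + [40.5000 67.5000; 67.5000 153.0000] = [43.5000 67.5000; 67.5000 156.0000]
BᵀPA = [27.0000 -47.2500; 58.5000 -99.0000]
K = S⁻¹·BᵀPA = [0.1181 -0.3088; 0.3239 -0.5010]
A−BK = [-0.0020 -0.0716; -0.0283 -0.0030]
AᵀP(A−BK) = [0.3633 -0.6039; -0.6039 1.0603]
P' = Q + AᵀP(A−BK) = [2.3633 -1.1039; -1.1039 1.3103]
tr(P') = 3.6736


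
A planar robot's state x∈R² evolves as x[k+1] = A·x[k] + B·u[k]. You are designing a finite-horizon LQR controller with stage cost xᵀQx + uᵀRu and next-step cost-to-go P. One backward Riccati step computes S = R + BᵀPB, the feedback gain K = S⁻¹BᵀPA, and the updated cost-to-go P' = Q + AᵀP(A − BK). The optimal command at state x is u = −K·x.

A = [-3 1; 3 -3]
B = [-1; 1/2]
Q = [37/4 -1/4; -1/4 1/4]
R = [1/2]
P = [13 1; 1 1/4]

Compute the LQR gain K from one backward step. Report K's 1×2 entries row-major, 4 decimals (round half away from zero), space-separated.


2.7761 -0.7861

BᵀP = [-12.5000 -0.8750]
S = R + BᵀPB = [1/2] + [12.0625] = [12.5625]
BᵀPA = [34.8750 -9.8750]
K = S⁻¹·BᵀPA = [2.7761 -0.7861]
A−BK = [-0.2239 0.2139; 1.6119 -2.6070]
AᵀP(A−BK) = [4.4328 -1.8358; -1.8358 1.4876]
P' = Q + AᵀP(A−BK) = [13.6828 -2.0858; -2.0858 1.7376]
tr(P') = 15.4204


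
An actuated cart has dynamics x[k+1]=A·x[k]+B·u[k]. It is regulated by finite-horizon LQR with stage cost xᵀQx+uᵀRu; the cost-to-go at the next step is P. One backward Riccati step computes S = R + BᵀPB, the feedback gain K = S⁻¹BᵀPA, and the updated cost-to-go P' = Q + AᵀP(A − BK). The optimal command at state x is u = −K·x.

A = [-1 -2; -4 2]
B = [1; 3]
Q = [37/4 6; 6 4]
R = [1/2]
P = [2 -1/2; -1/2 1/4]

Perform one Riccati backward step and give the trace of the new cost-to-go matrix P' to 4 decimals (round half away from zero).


BᵀP = [0.5000 0.2500]
S = R + BᵀPB = [1/2] + [1.2500] = [1.7500]
BᵀPA = [-1.5000 -0.5000]
K = S⁻¹·BᵀPA = [-0.8571 -0.2857]
A−BK = [-0.1429 -1.7143; -1.4286 2.8571]
AᵀP(A−BK) = [0.7143 -1.4286; -1.4286 12.8571]
P' = Q + AᵀP(A−BK) = [9.9643 4.5714; 4.5714 16.8571]
tr(P') = 26.8214

26.8214


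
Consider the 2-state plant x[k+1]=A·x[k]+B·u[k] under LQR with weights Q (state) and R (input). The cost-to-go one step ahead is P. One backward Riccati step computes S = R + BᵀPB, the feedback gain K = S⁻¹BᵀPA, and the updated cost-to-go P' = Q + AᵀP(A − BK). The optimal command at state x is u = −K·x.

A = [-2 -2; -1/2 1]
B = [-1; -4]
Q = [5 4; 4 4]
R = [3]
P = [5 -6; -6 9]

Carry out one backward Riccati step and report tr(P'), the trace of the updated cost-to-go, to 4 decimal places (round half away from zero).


22.7019

BᵀP = [19.0000 -30.0000]
S = R + BᵀPB = [3] + [101.0000] = [104.0000]
BᵀPA = [-23.0000 -68.0000]
K = S⁻¹·BᵀPA = [-0.2212 -0.6538]
A−BK = [-2.2212 -2.6538; -1.3846 -1.6154]
AᵀP(A−BK) = [5.1635 6.4615; 6.4615 8.5385]
P' = Q + AᵀP(A−BK) = [10.1635 10.4615; 10.4615 12.5385]
tr(P') = 22.7019


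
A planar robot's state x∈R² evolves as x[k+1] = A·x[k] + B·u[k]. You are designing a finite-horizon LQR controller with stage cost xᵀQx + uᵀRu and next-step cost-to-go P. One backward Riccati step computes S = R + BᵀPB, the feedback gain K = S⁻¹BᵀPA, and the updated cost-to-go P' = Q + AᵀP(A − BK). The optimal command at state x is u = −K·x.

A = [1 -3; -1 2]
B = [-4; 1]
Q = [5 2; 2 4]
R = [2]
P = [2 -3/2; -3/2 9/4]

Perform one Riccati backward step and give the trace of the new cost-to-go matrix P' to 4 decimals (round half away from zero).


BᵀP = [-9.5000 8.2500]
S = R + BᵀPB = [2] + [46.2500] = [48.2500]
BᵀPA = [-17.7500 45.0000]
K = S⁻¹·BᵀPA = [-0.3679 0.9326]
A−BK = [-0.4715 0.7306; -0.6321 1.0674]
AᵀP(A−BK) = [0.7202 -1.4456; -1.4456 3.0311]
P' = Q + AᵀP(A−BK) = [5.7202 0.5544; 0.5544 7.0311]
tr(P') = 12.7513

12.7513


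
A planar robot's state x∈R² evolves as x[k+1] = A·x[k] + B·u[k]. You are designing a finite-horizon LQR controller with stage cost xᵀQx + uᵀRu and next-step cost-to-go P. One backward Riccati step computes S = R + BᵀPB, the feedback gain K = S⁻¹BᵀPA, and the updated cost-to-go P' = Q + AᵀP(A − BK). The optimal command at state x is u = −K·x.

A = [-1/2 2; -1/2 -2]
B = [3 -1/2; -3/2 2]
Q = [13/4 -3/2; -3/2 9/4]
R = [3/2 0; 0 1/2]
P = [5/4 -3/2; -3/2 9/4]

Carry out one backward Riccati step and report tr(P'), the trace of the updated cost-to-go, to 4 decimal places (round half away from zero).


BᵀP = [6.0000 -7.8750; -3.6250 5.2500]
S = R + BᵀPB = [3/2 0; 0 1/2] + [29.8125 -18.7500; -18.7500 12.3125] = [31.3125 -18.7500; -18.7500 12.8125]
BᵀPA = [0.9375 27.7500; -0.8125 -17.7500]
K = S⁻¹·BᵀPA = [-0.0649 0.4581; -0.1584 -0.7150]
A−BK = [-0.3844 0.2682; -0.2805 0.1171]
AᵀP(A−BK) = [0.0571 -0.0104; -0.0104 0.5969]
P' = Q + AᵀP(A−BK) = [3.3071 -1.5104; -1.5104 2.8469]
tr(P') = 6.1541

6.1541


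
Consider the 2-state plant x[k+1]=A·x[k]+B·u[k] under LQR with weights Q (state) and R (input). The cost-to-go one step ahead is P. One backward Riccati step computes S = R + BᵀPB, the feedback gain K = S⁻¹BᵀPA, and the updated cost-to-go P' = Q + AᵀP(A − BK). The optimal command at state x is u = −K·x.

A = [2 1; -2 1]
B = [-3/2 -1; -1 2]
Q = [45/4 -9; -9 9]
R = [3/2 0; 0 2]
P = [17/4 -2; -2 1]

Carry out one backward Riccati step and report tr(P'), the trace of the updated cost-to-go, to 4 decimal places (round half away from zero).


BᵀP = [-4.3750 2.0000; -8.2500 4.0000]
S = R + BᵀPB = [3/2 0; 0 2] + [4.5625 8.3750; 8.3750 16.2500] = [6.0625 8.3750; 8.3750 18.2500]
BᵀPA = [-12.7500 -2.3750; -24.5000 -4.2500]
K = S⁻¹·BᵀPA = [-0.6790 -0.1914; -1.0309 -0.1451]
A−BK = [-0.0494 0.5679; -0.6173 1.0988]
AᵀP(A−BK) = [3.0864 0.5062; 0.5062 0.1790]
P' = Q + AᵀP(A−BK) = [14.3364 -8.4938; -8.4938 9.1790]
tr(P') = 23.5154

23.5154
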